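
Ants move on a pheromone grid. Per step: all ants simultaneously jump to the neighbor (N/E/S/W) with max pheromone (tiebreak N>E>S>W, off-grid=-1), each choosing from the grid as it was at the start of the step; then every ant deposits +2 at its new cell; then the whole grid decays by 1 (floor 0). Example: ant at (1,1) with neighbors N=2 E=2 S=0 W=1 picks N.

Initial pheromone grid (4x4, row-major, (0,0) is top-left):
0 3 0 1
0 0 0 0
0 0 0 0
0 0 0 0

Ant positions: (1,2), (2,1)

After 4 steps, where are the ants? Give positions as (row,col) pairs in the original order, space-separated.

Step 1: ant0:(1,2)->N->(0,2) | ant1:(2,1)->N->(1,1)
  grid max=2 at (0,1)
Step 2: ant0:(0,2)->W->(0,1) | ant1:(1,1)->N->(0,1)
  grid max=5 at (0,1)
Step 3: ant0:(0,1)->E->(0,2) | ant1:(0,1)->E->(0,2)
  grid max=4 at (0,1)
Step 4: ant0:(0,2)->W->(0,1) | ant1:(0,2)->W->(0,1)
  grid max=7 at (0,1)

(0,1) (0,1)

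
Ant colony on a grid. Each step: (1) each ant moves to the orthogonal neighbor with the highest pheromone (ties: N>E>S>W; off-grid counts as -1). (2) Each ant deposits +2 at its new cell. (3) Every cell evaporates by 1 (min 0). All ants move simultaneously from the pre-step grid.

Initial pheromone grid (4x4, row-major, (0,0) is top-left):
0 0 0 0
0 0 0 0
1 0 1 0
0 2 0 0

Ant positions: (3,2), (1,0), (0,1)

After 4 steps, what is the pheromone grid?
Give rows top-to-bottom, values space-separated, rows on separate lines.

After step 1: ants at (3,1),(2,0),(0,2)
  0 0 1 0
  0 0 0 0
  2 0 0 0
  0 3 0 0
After step 2: ants at (2,1),(1,0),(0,3)
  0 0 0 1
  1 0 0 0
  1 1 0 0
  0 2 0 0
After step 3: ants at (3,1),(2,0),(1,3)
  0 0 0 0
  0 0 0 1
  2 0 0 0
  0 3 0 0
After step 4: ants at (2,1),(1,0),(0,3)
  0 0 0 1
  1 0 0 0
  1 1 0 0
  0 2 0 0

0 0 0 1
1 0 0 0
1 1 0 0
0 2 0 0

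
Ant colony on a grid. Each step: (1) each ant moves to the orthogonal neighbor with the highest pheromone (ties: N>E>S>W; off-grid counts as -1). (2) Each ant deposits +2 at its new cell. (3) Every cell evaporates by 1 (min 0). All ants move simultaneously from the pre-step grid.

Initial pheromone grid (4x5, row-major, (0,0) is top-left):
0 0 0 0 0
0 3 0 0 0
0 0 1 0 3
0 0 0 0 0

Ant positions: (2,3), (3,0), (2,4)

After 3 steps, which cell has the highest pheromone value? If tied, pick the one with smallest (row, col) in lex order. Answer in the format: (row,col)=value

Answer: (2,4)=6

Derivation:
Step 1: ant0:(2,3)->E->(2,4) | ant1:(3,0)->N->(2,0) | ant2:(2,4)->N->(1,4)
  grid max=4 at (2,4)
Step 2: ant0:(2,4)->N->(1,4) | ant1:(2,0)->N->(1,0) | ant2:(1,4)->S->(2,4)
  grid max=5 at (2,4)
Step 3: ant0:(1,4)->S->(2,4) | ant1:(1,0)->E->(1,1) | ant2:(2,4)->N->(1,4)
  grid max=6 at (2,4)
Final grid:
  0 0 0 0 0
  0 2 0 0 3
  0 0 0 0 6
  0 0 0 0 0
Max pheromone 6 at (2,4)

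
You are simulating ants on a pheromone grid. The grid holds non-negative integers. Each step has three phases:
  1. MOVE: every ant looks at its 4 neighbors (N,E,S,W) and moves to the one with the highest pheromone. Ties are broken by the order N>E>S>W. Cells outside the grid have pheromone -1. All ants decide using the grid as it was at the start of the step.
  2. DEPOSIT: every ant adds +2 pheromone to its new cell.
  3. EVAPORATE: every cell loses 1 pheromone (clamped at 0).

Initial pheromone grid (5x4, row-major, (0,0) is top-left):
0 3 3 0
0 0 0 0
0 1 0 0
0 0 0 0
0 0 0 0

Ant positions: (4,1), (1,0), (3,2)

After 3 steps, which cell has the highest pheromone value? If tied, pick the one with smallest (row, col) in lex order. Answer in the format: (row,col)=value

Answer: (0,2)=4

Derivation:
Step 1: ant0:(4,1)->N->(3,1) | ant1:(1,0)->N->(0,0) | ant2:(3,2)->N->(2,2)
  grid max=2 at (0,1)
Step 2: ant0:(3,1)->N->(2,1) | ant1:(0,0)->E->(0,1) | ant2:(2,2)->N->(1,2)
  grid max=3 at (0,1)
Step 3: ant0:(2,1)->N->(1,1) | ant1:(0,1)->E->(0,2) | ant2:(1,2)->N->(0,2)
  grid max=4 at (0,2)
Final grid:
  0 2 4 0
  0 1 0 0
  0 0 0 0
  0 0 0 0
  0 0 0 0
Max pheromone 4 at (0,2)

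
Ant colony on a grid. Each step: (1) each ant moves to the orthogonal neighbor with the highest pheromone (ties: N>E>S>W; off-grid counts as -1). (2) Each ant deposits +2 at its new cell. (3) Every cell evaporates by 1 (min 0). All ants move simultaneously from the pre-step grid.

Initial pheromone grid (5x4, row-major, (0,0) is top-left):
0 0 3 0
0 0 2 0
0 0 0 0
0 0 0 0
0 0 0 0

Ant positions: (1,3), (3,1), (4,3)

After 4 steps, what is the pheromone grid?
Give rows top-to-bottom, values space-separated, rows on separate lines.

After step 1: ants at (1,2),(2,1),(3,3)
  0 0 2 0
  0 0 3 0
  0 1 0 0
  0 0 0 1
  0 0 0 0
After step 2: ants at (0,2),(1,1),(2,3)
  0 0 3 0
  0 1 2 0
  0 0 0 1
  0 0 0 0
  0 0 0 0
After step 3: ants at (1,2),(1,2),(1,3)
  0 0 2 0
  0 0 5 1
  0 0 0 0
  0 0 0 0
  0 0 0 0
After step 4: ants at (0,2),(0,2),(1,2)
  0 0 5 0
  0 0 6 0
  0 0 0 0
  0 0 0 0
  0 0 0 0

0 0 5 0
0 0 6 0
0 0 0 0
0 0 0 0
0 0 0 0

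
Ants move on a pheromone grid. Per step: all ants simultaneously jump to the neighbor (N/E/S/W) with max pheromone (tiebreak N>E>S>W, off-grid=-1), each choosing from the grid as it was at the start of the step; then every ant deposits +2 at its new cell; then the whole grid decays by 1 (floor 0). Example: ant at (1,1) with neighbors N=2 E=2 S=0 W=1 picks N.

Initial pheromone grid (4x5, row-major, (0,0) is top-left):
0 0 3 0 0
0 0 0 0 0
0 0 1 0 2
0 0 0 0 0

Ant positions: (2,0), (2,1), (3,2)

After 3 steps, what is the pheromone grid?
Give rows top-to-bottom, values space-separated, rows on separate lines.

After step 1: ants at (1,0),(2,2),(2,2)
  0 0 2 0 0
  1 0 0 0 0
  0 0 4 0 1
  0 0 0 0 0
After step 2: ants at (0,0),(1,2),(1,2)
  1 0 1 0 0
  0 0 3 0 0
  0 0 3 0 0
  0 0 0 0 0
After step 3: ants at (0,1),(2,2),(2,2)
  0 1 0 0 0
  0 0 2 0 0
  0 0 6 0 0
  0 0 0 0 0

0 1 0 0 0
0 0 2 0 0
0 0 6 0 0
0 0 0 0 0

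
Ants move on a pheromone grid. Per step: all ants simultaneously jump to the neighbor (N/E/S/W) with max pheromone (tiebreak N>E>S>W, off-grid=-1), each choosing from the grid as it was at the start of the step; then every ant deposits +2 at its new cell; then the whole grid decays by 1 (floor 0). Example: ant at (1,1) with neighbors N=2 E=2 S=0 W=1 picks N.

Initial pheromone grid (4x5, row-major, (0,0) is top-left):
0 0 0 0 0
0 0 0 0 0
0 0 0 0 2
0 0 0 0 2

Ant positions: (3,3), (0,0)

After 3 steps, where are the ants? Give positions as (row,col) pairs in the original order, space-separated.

Step 1: ant0:(3,3)->E->(3,4) | ant1:(0,0)->E->(0,1)
  grid max=3 at (3,4)
Step 2: ant0:(3,4)->N->(2,4) | ant1:(0,1)->E->(0,2)
  grid max=2 at (2,4)
Step 3: ant0:(2,4)->S->(3,4) | ant1:(0,2)->E->(0,3)
  grid max=3 at (3,4)

(3,4) (0,3)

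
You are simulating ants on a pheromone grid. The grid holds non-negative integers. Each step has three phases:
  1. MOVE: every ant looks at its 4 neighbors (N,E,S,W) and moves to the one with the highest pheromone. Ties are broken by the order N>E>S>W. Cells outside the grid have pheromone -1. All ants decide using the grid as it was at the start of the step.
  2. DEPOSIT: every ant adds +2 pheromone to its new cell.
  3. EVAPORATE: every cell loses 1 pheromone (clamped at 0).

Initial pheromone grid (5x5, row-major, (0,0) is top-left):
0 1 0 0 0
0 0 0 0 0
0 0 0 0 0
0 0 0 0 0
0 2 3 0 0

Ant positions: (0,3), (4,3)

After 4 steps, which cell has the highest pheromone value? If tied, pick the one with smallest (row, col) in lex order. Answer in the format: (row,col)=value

Step 1: ant0:(0,3)->E->(0,4) | ant1:(4,3)->W->(4,2)
  grid max=4 at (4,2)
Step 2: ant0:(0,4)->S->(1,4) | ant1:(4,2)->W->(4,1)
  grid max=3 at (4,2)
Step 3: ant0:(1,4)->N->(0,4) | ant1:(4,1)->E->(4,2)
  grid max=4 at (4,2)
Step 4: ant0:(0,4)->S->(1,4) | ant1:(4,2)->W->(4,1)
  grid max=3 at (4,2)
Final grid:
  0 0 0 0 0
  0 0 0 0 1
  0 0 0 0 0
  0 0 0 0 0
  0 2 3 0 0
Max pheromone 3 at (4,2)

Answer: (4,2)=3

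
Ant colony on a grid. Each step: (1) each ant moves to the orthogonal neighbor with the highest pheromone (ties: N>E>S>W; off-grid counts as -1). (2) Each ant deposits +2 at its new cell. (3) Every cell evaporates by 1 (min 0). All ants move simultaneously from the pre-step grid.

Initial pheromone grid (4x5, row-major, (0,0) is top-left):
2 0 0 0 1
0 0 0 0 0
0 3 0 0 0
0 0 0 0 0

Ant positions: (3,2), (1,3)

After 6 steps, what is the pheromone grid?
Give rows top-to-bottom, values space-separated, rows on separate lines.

After step 1: ants at (2,2),(0,3)
  1 0 0 1 0
  0 0 0 0 0
  0 2 1 0 0
  0 0 0 0 0
After step 2: ants at (2,1),(0,4)
  0 0 0 0 1
  0 0 0 0 0
  0 3 0 0 0
  0 0 0 0 0
After step 3: ants at (1,1),(1,4)
  0 0 0 0 0
  0 1 0 0 1
  0 2 0 0 0
  0 0 0 0 0
After step 4: ants at (2,1),(0,4)
  0 0 0 0 1
  0 0 0 0 0
  0 3 0 0 0
  0 0 0 0 0
After step 5: ants at (1,1),(1,4)
  0 0 0 0 0
  0 1 0 0 1
  0 2 0 0 0
  0 0 0 0 0
After step 6: ants at (2,1),(0,4)
  0 0 0 0 1
  0 0 0 0 0
  0 3 0 0 0
  0 0 0 0 0

0 0 0 0 1
0 0 0 0 0
0 3 0 0 0
0 0 0 0 0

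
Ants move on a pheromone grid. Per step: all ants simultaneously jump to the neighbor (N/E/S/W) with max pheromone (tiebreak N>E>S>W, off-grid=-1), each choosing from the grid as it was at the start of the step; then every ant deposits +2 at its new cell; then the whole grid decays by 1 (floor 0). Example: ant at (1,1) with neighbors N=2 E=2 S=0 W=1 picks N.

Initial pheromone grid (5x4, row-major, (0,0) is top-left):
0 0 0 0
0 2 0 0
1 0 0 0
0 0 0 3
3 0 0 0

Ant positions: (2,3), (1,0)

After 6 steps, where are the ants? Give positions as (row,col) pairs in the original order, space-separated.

Step 1: ant0:(2,3)->S->(3,3) | ant1:(1,0)->E->(1,1)
  grid max=4 at (3,3)
Step 2: ant0:(3,3)->N->(2,3) | ant1:(1,1)->N->(0,1)
  grid max=3 at (3,3)
Step 3: ant0:(2,3)->S->(3,3) | ant1:(0,1)->S->(1,1)
  grid max=4 at (3,3)
Step 4: ant0:(3,3)->N->(2,3) | ant1:(1,1)->N->(0,1)
  grid max=3 at (3,3)
Step 5: ant0:(2,3)->S->(3,3) | ant1:(0,1)->S->(1,1)
  grid max=4 at (3,3)
Step 6: ant0:(3,3)->N->(2,3) | ant1:(1,1)->N->(0,1)
  grid max=3 at (3,3)

(2,3) (0,1)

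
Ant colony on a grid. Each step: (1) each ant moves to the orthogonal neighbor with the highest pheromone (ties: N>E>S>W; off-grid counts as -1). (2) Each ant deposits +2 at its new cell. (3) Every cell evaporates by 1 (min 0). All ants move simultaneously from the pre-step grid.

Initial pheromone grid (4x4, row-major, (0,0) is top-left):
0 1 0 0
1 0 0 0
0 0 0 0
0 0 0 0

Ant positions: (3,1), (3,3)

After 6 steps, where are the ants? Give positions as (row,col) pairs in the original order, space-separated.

Step 1: ant0:(3,1)->N->(2,1) | ant1:(3,3)->N->(2,3)
  grid max=1 at (2,1)
Step 2: ant0:(2,1)->N->(1,1) | ant1:(2,3)->N->(1,3)
  grid max=1 at (1,1)
Step 3: ant0:(1,1)->N->(0,1) | ant1:(1,3)->N->(0,3)
  grid max=1 at (0,1)
Step 4: ant0:(0,1)->E->(0,2) | ant1:(0,3)->S->(1,3)
  grid max=1 at (0,2)
Step 5: ant0:(0,2)->E->(0,3) | ant1:(1,3)->N->(0,3)
  grid max=3 at (0,3)
Step 6: ant0:(0,3)->S->(1,3) | ant1:(0,3)->S->(1,3)
  grid max=3 at (1,3)

(1,3) (1,3)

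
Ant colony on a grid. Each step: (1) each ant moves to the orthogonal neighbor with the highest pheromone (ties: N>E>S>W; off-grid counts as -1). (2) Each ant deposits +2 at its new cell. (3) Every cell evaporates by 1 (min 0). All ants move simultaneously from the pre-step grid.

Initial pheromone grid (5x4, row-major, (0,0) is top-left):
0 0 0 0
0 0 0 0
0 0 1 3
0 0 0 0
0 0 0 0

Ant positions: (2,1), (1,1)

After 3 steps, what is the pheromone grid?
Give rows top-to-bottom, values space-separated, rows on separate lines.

After step 1: ants at (2,2),(0,1)
  0 1 0 0
  0 0 0 0
  0 0 2 2
  0 0 0 0
  0 0 0 0
After step 2: ants at (2,3),(0,2)
  0 0 1 0
  0 0 0 0
  0 0 1 3
  0 0 0 0
  0 0 0 0
After step 3: ants at (2,2),(0,3)
  0 0 0 1
  0 0 0 0
  0 0 2 2
  0 0 0 0
  0 0 0 0

0 0 0 1
0 0 0 0
0 0 2 2
0 0 0 0
0 0 0 0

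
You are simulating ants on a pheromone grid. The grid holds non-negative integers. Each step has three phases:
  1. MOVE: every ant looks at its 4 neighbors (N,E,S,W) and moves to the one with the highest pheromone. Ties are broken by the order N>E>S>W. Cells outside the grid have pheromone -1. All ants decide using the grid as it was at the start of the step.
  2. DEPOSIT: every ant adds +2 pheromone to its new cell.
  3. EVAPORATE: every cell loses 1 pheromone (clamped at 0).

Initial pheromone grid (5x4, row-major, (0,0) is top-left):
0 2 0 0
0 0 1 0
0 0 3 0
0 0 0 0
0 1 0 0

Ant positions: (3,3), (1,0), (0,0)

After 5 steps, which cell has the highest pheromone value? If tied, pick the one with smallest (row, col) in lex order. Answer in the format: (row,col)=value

Step 1: ant0:(3,3)->N->(2,3) | ant1:(1,0)->N->(0,0) | ant2:(0,0)->E->(0,1)
  grid max=3 at (0,1)
Step 2: ant0:(2,3)->W->(2,2) | ant1:(0,0)->E->(0,1) | ant2:(0,1)->W->(0,0)
  grid max=4 at (0,1)
Step 3: ant0:(2,2)->N->(1,2) | ant1:(0,1)->W->(0,0) | ant2:(0,0)->E->(0,1)
  grid max=5 at (0,1)
Step 4: ant0:(1,2)->S->(2,2) | ant1:(0,0)->E->(0,1) | ant2:(0,1)->W->(0,0)
  grid max=6 at (0,1)
Step 5: ant0:(2,2)->N->(1,2) | ant1:(0,1)->W->(0,0) | ant2:(0,0)->E->(0,1)
  grid max=7 at (0,1)
Final grid:
  5 7 0 0
  0 0 1 0
  0 0 2 0
  0 0 0 0
  0 0 0 0
Max pheromone 7 at (0,1)

Answer: (0,1)=7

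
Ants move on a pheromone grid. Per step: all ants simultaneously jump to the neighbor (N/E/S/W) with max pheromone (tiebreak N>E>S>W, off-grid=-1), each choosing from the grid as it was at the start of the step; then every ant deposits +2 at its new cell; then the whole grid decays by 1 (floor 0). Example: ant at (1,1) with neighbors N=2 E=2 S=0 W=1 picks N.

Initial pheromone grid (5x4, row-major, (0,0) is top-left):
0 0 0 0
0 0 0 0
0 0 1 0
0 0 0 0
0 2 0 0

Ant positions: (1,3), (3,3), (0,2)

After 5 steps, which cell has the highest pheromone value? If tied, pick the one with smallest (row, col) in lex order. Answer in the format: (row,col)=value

Step 1: ant0:(1,3)->N->(0,3) | ant1:(3,3)->N->(2,3) | ant2:(0,2)->E->(0,3)
  grid max=3 at (0,3)
Step 2: ant0:(0,3)->S->(1,3) | ant1:(2,3)->N->(1,3) | ant2:(0,3)->S->(1,3)
  grid max=5 at (1,3)
Step 3: ant0:(1,3)->N->(0,3) | ant1:(1,3)->N->(0,3) | ant2:(1,3)->N->(0,3)
  grid max=7 at (0,3)
Step 4: ant0:(0,3)->S->(1,3) | ant1:(0,3)->S->(1,3) | ant2:(0,3)->S->(1,3)
  grid max=9 at (1,3)
Step 5: ant0:(1,3)->N->(0,3) | ant1:(1,3)->N->(0,3) | ant2:(1,3)->N->(0,3)
  grid max=11 at (0,3)
Final grid:
  0 0 0 11
  0 0 0 8
  0 0 0 0
  0 0 0 0
  0 0 0 0
Max pheromone 11 at (0,3)

Answer: (0,3)=11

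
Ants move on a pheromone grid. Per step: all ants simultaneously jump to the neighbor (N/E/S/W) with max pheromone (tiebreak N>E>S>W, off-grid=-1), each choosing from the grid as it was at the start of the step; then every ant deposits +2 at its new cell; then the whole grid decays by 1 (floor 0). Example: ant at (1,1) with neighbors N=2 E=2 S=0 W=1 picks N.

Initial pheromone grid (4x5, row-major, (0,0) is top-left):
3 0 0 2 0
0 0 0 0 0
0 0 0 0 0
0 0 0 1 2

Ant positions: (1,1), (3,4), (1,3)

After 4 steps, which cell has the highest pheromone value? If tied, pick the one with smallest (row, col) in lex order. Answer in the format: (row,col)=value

Answer: (0,0)=3

Derivation:
Step 1: ant0:(1,1)->N->(0,1) | ant1:(3,4)->W->(3,3) | ant2:(1,3)->N->(0,3)
  grid max=3 at (0,3)
Step 2: ant0:(0,1)->W->(0,0) | ant1:(3,3)->E->(3,4) | ant2:(0,3)->E->(0,4)
  grid max=3 at (0,0)
Step 3: ant0:(0,0)->E->(0,1) | ant1:(3,4)->W->(3,3) | ant2:(0,4)->W->(0,3)
  grid max=3 at (0,3)
Step 4: ant0:(0,1)->W->(0,0) | ant1:(3,3)->E->(3,4) | ant2:(0,3)->E->(0,4)
  grid max=3 at (0,0)
Final grid:
  3 0 0 2 1
  0 0 0 0 0
  0 0 0 0 0
  0 0 0 1 2
Max pheromone 3 at (0,0)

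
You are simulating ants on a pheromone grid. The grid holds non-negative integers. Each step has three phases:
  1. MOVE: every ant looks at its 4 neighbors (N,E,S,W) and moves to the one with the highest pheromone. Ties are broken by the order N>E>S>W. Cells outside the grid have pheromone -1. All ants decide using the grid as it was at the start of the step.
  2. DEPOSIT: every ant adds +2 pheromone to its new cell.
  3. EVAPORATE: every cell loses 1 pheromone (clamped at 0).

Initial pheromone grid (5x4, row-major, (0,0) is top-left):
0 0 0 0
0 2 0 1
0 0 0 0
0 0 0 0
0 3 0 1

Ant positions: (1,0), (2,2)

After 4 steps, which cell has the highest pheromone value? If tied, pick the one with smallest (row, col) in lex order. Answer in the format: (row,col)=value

Answer: (1,1)=6

Derivation:
Step 1: ant0:(1,0)->E->(1,1) | ant1:(2,2)->N->(1,2)
  grid max=3 at (1,1)
Step 2: ant0:(1,1)->E->(1,2) | ant1:(1,2)->W->(1,1)
  grid max=4 at (1,1)
Step 3: ant0:(1,2)->W->(1,1) | ant1:(1,1)->E->(1,2)
  grid max=5 at (1,1)
Step 4: ant0:(1,1)->E->(1,2) | ant1:(1,2)->W->(1,1)
  grid max=6 at (1,1)
Final grid:
  0 0 0 0
  0 6 4 0
  0 0 0 0
  0 0 0 0
  0 0 0 0
Max pheromone 6 at (1,1)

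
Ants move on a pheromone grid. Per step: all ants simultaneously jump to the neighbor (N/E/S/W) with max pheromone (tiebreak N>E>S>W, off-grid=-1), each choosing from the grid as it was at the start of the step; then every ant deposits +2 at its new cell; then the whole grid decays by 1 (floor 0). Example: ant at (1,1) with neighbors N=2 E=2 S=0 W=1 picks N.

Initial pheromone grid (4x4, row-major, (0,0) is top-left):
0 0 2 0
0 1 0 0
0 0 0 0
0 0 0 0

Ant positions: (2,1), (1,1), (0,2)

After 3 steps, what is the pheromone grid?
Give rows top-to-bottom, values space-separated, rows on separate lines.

After step 1: ants at (1,1),(0,1),(0,3)
  0 1 1 1
  0 2 0 0
  0 0 0 0
  0 0 0 0
After step 2: ants at (0,1),(1,1),(0,2)
  0 2 2 0
  0 3 0 0
  0 0 0 0
  0 0 0 0
After step 3: ants at (1,1),(0,1),(0,1)
  0 5 1 0
  0 4 0 0
  0 0 0 0
  0 0 0 0

0 5 1 0
0 4 0 0
0 0 0 0
0 0 0 0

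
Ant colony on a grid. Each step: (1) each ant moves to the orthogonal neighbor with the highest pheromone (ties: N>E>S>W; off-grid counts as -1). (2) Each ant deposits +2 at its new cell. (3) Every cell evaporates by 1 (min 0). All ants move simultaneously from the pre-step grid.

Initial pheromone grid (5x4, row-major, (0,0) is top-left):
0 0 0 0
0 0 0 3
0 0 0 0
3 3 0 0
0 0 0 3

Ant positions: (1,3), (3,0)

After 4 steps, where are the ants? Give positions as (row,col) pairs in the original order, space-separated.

Step 1: ant0:(1,3)->N->(0,3) | ant1:(3,0)->E->(3,1)
  grid max=4 at (3,1)
Step 2: ant0:(0,3)->S->(1,3) | ant1:(3,1)->W->(3,0)
  grid max=3 at (1,3)
Step 3: ant0:(1,3)->N->(0,3) | ant1:(3,0)->E->(3,1)
  grid max=4 at (3,1)
Step 4: ant0:(0,3)->S->(1,3) | ant1:(3,1)->W->(3,0)
  grid max=3 at (1,3)

(1,3) (3,0)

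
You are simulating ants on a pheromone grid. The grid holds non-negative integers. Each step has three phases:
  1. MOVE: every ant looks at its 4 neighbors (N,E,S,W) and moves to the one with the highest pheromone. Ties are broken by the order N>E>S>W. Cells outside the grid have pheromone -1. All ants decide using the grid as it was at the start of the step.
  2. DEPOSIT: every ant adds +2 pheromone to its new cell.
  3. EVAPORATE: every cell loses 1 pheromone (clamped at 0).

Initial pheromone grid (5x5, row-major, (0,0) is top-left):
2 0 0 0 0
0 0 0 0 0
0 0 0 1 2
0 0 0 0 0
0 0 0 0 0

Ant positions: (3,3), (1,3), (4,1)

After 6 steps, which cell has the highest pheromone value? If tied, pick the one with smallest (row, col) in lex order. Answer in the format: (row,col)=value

Answer: (2,4)=8

Derivation:
Step 1: ant0:(3,3)->N->(2,3) | ant1:(1,3)->S->(2,3) | ant2:(4,1)->N->(3,1)
  grid max=4 at (2,3)
Step 2: ant0:(2,3)->E->(2,4) | ant1:(2,3)->E->(2,4) | ant2:(3,1)->N->(2,1)
  grid max=4 at (2,4)
Step 3: ant0:(2,4)->W->(2,3) | ant1:(2,4)->W->(2,3) | ant2:(2,1)->N->(1,1)
  grid max=6 at (2,3)
Step 4: ant0:(2,3)->E->(2,4) | ant1:(2,3)->E->(2,4) | ant2:(1,1)->N->(0,1)
  grid max=6 at (2,4)
Step 5: ant0:(2,4)->W->(2,3) | ant1:(2,4)->W->(2,3) | ant2:(0,1)->E->(0,2)
  grid max=8 at (2,3)
Step 6: ant0:(2,3)->E->(2,4) | ant1:(2,3)->E->(2,4) | ant2:(0,2)->E->(0,3)
  grid max=8 at (2,4)
Final grid:
  0 0 0 1 0
  0 0 0 0 0
  0 0 0 7 8
  0 0 0 0 0
  0 0 0 0 0
Max pheromone 8 at (2,4)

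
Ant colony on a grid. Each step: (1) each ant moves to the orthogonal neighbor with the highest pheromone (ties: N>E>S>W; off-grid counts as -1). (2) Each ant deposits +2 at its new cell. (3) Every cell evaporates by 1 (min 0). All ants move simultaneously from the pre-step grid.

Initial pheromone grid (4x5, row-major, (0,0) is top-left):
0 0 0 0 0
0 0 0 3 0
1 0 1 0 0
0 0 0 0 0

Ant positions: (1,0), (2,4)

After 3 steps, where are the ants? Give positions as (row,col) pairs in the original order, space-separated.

Step 1: ant0:(1,0)->S->(2,0) | ant1:(2,4)->N->(1,4)
  grid max=2 at (1,3)
Step 2: ant0:(2,0)->N->(1,0) | ant1:(1,4)->W->(1,3)
  grid max=3 at (1,3)
Step 3: ant0:(1,0)->S->(2,0) | ant1:(1,3)->N->(0,3)
  grid max=2 at (1,3)

(2,0) (0,3)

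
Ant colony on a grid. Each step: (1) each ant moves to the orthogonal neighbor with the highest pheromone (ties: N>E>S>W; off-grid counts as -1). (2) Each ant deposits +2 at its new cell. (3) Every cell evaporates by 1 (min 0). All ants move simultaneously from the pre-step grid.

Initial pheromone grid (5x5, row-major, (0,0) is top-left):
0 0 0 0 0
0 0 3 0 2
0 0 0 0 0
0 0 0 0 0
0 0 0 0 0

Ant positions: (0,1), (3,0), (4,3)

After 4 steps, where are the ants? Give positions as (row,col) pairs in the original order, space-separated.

Step 1: ant0:(0,1)->E->(0,2) | ant1:(3,0)->N->(2,0) | ant2:(4,3)->N->(3,3)
  grid max=2 at (1,2)
Step 2: ant0:(0,2)->S->(1,2) | ant1:(2,0)->N->(1,0) | ant2:(3,3)->N->(2,3)
  grid max=3 at (1,2)
Step 3: ant0:(1,2)->N->(0,2) | ant1:(1,0)->N->(0,0) | ant2:(2,3)->N->(1,3)
  grid max=2 at (1,2)
Step 4: ant0:(0,2)->S->(1,2) | ant1:(0,0)->E->(0,1) | ant2:(1,3)->W->(1,2)
  grid max=5 at (1,2)

(1,2) (0,1) (1,2)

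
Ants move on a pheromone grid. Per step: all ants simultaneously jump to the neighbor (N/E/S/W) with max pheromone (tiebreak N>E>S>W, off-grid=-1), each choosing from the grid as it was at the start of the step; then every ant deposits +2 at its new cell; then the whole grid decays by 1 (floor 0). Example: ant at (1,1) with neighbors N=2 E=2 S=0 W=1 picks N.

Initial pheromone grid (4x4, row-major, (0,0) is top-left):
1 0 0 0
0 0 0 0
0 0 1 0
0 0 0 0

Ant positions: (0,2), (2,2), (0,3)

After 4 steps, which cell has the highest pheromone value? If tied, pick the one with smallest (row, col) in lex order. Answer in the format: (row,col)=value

Step 1: ant0:(0,2)->E->(0,3) | ant1:(2,2)->N->(1,2) | ant2:(0,3)->S->(1,3)
  grid max=1 at (0,3)
Step 2: ant0:(0,3)->S->(1,3) | ant1:(1,2)->E->(1,3) | ant2:(1,3)->N->(0,3)
  grid max=4 at (1,3)
Step 3: ant0:(1,3)->N->(0,3) | ant1:(1,3)->N->(0,3) | ant2:(0,3)->S->(1,3)
  grid max=5 at (0,3)
Step 4: ant0:(0,3)->S->(1,3) | ant1:(0,3)->S->(1,3) | ant2:(1,3)->N->(0,3)
  grid max=8 at (1,3)
Final grid:
  0 0 0 6
  0 0 0 8
  0 0 0 0
  0 0 0 0
Max pheromone 8 at (1,3)

Answer: (1,3)=8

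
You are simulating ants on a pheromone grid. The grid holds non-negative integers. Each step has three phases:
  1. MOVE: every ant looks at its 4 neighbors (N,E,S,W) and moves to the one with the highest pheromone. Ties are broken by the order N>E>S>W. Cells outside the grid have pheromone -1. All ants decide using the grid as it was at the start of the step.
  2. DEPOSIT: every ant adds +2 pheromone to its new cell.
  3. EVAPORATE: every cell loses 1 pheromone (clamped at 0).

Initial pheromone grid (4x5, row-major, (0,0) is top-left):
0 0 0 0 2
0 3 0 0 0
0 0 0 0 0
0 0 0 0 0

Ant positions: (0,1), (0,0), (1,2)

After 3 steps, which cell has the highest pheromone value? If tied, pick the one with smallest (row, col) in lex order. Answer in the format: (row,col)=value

Step 1: ant0:(0,1)->S->(1,1) | ant1:(0,0)->E->(0,1) | ant2:(1,2)->W->(1,1)
  grid max=6 at (1,1)
Step 2: ant0:(1,1)->N->(0,1) | ant1:(0,1)->S->(1,1) | ant2:(1,1)->N->(0,1)
  grid max=7 at (1,1)
Step 3: ant0:(0,1)->S->(1,1) | ant1:(1,1)->N->(0,1) | ant2:(0,1)->S->(1,1)
  grid max=10 at (1,1)
Final grid:
  0 5 0 0 0
  0 10 0 0 0
  0 0 0 0 0
  0 0 0 0 0
Max pheromone 10 at (1,1)

Answer: (1,1)=10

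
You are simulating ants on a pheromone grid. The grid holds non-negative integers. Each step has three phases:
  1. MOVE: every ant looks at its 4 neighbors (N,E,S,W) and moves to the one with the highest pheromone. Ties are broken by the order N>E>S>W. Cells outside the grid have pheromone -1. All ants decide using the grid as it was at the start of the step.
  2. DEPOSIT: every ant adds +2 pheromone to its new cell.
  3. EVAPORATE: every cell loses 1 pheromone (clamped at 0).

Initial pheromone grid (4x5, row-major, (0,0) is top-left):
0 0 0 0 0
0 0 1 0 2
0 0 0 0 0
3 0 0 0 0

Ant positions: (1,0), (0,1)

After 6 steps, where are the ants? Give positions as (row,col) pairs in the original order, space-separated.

Step 1: ant0:(1,0)->N->(0,0) | ant1:(0,1)->E->(0,2)
  grid max=2 at (3,0)
Step 2: ant0:(0,0)->E->(0,1) | ant1:(0,2)->E->(0,3)
  grid max=1 at (0,1)
Step 3: ant0:(0,1)->E->(0,2) | ant1:(0,3)->E->(0,4)
  grid max=1 at (0,2)
Step 4: ant0:(0,2)->E->(0,3) | ant1:(0,4)->S->(1,4)
  grid max=1 at (0,3)
Step 5: ant0:(0,3)->E->(0,4) | ant1:(1,4)->N->(0,4)
  grid max=3 at (0,4)
Step 6: ant0:(0,4)->S->(1,4) | ant1:(0,4)->S->(1,4)
  grid max=3 at (1,4)

(1,4) (1,4)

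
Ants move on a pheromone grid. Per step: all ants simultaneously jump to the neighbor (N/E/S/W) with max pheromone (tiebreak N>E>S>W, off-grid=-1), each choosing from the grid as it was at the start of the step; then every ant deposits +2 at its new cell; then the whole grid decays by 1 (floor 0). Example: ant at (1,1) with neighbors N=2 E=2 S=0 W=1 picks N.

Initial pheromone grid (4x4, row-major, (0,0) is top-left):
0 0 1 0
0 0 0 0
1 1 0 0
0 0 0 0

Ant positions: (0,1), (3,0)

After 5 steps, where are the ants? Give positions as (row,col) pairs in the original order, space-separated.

Step 1: ant0:(0,1)->E->(0,2) | ant1:(3,0)->N->(2,0)
  grid max=2 at (0,2)
Step 2: ant0:(0,2)->E->(0,3) | ant1:(2,0)->N->(1,0)
  grid max=1 at (0,2)
Step 3: ant0:(0,3)->W->(0,2) | ant1:(1,0)->S->(2,0)
  grid max=2 at (0,2)
Step 4: ant0:(0,2)->E->(0,3) | ant1:(2,0)->N->(1,0)
  grid max=1 at (0,2)
Step 5: ant0:(0,3)->W->(0,2) | ant1:(1,0)->S->(2,0)
  grid max=2 at (0,2)

(0,2) (2,0)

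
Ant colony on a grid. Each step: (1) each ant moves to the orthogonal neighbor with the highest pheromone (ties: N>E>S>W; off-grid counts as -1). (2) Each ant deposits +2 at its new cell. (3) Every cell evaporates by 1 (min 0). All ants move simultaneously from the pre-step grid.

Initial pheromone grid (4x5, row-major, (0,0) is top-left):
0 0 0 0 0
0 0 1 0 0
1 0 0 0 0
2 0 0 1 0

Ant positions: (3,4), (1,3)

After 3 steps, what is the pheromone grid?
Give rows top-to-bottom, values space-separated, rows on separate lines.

After step 1: ants at (3,3),(1,2)
  0 0 0 0 0
  0 0 2 0 0
  0 0 0 0 0
  1 0 0 2 0
After step 2: ants at (2,3),(0,2)
  0 0 1 0 0
  0 0 1 0 0
  0 0 0 1 0
  0 0 0 1 0
After step 3: ants at (3,3),(1,2)
  0 0 0 0 0
  0 0 2 0 0
  0 0 0 0 0
  0 0 0 2 0

0 0 0 0 0
0 0 2 0 0
0 0 0 0 0
0 0 0 2 0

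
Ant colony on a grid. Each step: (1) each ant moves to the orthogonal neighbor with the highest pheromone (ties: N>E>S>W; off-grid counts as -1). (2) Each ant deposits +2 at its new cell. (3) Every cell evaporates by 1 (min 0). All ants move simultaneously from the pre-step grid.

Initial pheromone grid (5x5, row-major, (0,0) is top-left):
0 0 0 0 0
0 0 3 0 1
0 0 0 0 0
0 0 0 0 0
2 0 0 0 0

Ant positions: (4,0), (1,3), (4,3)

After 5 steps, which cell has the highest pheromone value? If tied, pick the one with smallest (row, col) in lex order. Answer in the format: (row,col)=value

Answer: (1,2)=6

Derivation:
Step 1: ant0:(4,0)->N->(3,0) | ant1:(1,3)->W->(1,2) | ant2:(4,3)->N->(3,3)
  grid max=4 at (1,2)
Step 2: ant0:(3,0)->S->(4,0) | ant1:(1,2)->N->(0,2) | ant2:(3,3)->N->(2,3)
  grid max=3 at (1,2)
Step 3: ant0:(4,0)->N->(3,0) | ant1:(0,2)->S->(1,2) | ant2:(2,3)->N->(1,3)
  grid max=4 at (1,2)
Step 4: ant0:(3,0)->S->(4,0) | ant1:(1,2)->E->(1,3) | ant2:(1,3)->W->(1,2)
  grid max=5 at (1,2)
Step 5: ant0:(4,0)->N->(3,0) | ant1:(1,3)->W->(1,2) | ant2:(1,2)->E->(1,3)
  grid max=6 at (1,2)
Final grid:
  0 0 0 0 0
  0 0 6 3 0
  0 0 0 0 0
  1 0 0 0 0
  1 0 0 0 0
Max pheromone 6 at (1,2)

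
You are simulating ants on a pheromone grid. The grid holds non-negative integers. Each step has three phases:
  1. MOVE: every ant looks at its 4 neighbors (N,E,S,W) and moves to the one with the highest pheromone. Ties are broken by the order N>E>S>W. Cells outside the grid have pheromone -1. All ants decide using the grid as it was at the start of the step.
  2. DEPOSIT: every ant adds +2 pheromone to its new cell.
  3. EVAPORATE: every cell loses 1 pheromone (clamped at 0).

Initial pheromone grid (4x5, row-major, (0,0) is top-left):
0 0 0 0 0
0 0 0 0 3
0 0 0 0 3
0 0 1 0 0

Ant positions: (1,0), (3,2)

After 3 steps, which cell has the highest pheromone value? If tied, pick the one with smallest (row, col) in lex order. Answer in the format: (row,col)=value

Step 1: ant0:(1,0)->N->(0,0) | ant1:(3,2)->N->(2,2)
  grid max=2 at (1,4)
Step 2: ant0:(0,0)->E->(0,1) | ant1:(2,2)->N->(1,2)
  grid max=1 at (0,1)
Step 3: ant0:(0,1)->E->(0,2) | ant1:(1,2)->N->(0,2)
  grid max=3 at (0,2)
Final grid:
  0 0 3 0 0
  0 0 0 0 0
  0 0 0 0 0
  0 0 0 0 0
Max pheromone 3 at (0,2)

Answer: (0,2)=3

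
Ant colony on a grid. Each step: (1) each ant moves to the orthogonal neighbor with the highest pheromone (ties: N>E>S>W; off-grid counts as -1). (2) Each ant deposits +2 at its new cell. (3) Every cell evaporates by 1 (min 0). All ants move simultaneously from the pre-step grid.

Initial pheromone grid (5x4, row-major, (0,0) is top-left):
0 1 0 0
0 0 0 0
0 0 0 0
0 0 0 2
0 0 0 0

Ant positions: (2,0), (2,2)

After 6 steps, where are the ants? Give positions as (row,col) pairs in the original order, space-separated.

Step 1: ant0:(2,0)->N->(1,0) | ant1:(2,2)->N->(1,2)
  grid max=1 at (1,0)
Step 2: ant0:(1,0)->N->(0,0) | ant1:(1,2)->N->(0,2)
  grid max=1 at (0,0)
Step 3: ant0:(0,0)->E->(0,1) | ant1:(0,2)->E->(0,3)
  grid max=1 at (0,1)
Step 4: ant0:(0,1)->E->(0,2) | ant1:(0,3)->S->(1,3)
  grid max=1 at (0,2)
Step 5: ant0:(0,2)->E->(0,3) | ant1:(1,3)->N->(0,3)
  grid max=3 at (0,3)
Step 6: ant0:(0,3)->S->(1,3) | ant1:(0,3)->S->(1,3)
  grid max=3 at (1,3)

(1,3) (1,3)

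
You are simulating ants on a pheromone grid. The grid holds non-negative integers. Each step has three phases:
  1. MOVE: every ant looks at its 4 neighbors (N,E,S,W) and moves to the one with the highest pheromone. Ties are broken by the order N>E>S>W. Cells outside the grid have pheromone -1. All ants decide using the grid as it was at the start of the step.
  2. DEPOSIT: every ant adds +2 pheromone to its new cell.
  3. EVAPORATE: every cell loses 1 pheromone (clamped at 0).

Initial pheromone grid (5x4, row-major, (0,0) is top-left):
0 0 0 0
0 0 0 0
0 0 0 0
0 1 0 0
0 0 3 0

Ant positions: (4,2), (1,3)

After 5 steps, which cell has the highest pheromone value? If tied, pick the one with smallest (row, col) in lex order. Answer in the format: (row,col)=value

Step 1: ant0:(4,2)->N->(3,2) | ant1:(1,3)->N->(0,3)
  grid max=2 at (4,2)
Step 2: ant0:(3,2)->S->(4,2) | ant1:(0,3)->S->(1,3)
  grid max=3 at (4,2)
Step 3: ant0:(4,2)->N->(3,2) | ant1:(1,3)->N->(0,3)
  grid max=2 at (4,2)
Step 4: ant0:(3,2)->S->(4,2) | ant1:(0,3)->S->(1,3)
  grid max=3 at (4,2)
Step 5: ant0:(4,2)->N->(3,2) | ant1:(1,3)->N->(0,3)
  grid max=2 at (4,2)
Final grid:
  0 0 0 1
  0 0 0 0
  0 0 0 0
  0 0 1 0
  0 0 2 0
Max pheromone 2 at (4,2)

Answer: (4,2)=2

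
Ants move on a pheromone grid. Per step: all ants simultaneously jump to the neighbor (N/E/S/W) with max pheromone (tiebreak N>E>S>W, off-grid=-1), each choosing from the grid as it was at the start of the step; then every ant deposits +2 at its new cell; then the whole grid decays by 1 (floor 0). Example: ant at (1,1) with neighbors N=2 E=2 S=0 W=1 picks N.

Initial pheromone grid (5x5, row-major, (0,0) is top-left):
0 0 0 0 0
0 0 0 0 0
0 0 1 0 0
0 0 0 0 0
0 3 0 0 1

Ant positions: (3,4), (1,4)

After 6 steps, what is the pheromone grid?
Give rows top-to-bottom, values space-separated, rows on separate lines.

After step 1: ants at (4,4),(0,4)
  0 0 0 0 1
  0 0 0 0 0
  0 0 0 0 0
  0 0 0 0 0
  0 2 0 0 2
After step 2: ants at (3,4),(1,4)
  0 0 0 0 0
  0 0 0 0 1
  0 0 0 0 0
  0 0 0 0 1
  0 1 0 0 1
After step 3: ants at (4,4),(0,4)
  0 0 0 0 1
  0 0 0 0 0
  0 0 0 0 0
  0 0 0 0 0
  0 0 0 0 2
After step 4: ants at (3,4),(1,4)
  0 0 0 0 0
  0 0 0 0 1
  0 0 0 0 0
  0 0 0 0 1
  0 0 0 0 1
After step 5: ants at (4,4),(0,4)
  0 0 0 0 1
  0 0 0 0 0
  0 0 0 0 0
  0 0 0 0 0
  0 0 0 0 2
After step 6: ants at (3,4),(1,4)
  0 0 0 0 0
  0 0 0 0 1
  0 0 0 0 0
  0 0 0 0 1
  0 0 0 0 1

0 0 0 0 0
0 0 0 0 1
0 0 0 0 0
0 0 0 0 1
0 0 0 0 1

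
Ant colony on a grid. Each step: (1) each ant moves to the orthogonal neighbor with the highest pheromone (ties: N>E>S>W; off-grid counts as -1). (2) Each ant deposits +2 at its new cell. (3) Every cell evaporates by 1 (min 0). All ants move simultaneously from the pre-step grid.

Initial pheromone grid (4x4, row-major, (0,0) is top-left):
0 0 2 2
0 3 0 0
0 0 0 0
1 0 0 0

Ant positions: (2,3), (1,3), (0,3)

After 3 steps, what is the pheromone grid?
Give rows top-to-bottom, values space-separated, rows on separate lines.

After step 1: ants at (1,3),(0,3),(0,2)
  0 0 3 3
  0 2 0 1
  0 0 0 0
  0 0 0 0
After step 2: ants at (0,3),(0,2),(0,3)
  0 0 4 6
  0 1 0 0
  0 0 0 0
  0 0 0 0
After step 3: ants at (0,2),(0,3),(0,2)
  0 0 7 7
  0 0 0 0
  0 0 0 0
  0 0 0 0

0 0 7 7
0 0 0 0
0 0 0 0
0 0 0 0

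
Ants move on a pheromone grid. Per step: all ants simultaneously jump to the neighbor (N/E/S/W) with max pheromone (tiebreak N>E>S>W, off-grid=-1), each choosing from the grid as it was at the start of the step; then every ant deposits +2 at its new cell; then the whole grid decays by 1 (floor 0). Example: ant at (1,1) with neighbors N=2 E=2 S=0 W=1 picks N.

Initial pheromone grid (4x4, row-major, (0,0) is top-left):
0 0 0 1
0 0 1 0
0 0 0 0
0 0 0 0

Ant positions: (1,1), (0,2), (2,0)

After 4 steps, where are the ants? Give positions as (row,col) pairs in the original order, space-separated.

Step 1: ant0:(1,1)->E->(1,2) | ant1:(0,2)->E->(0,3) | ant2:(2,0)->N->(1,0)
  grid max=2 at (0,3)
Step 2: ant0:(1,2)->N->(0,2) | ant1:(0,3)->S->(1,3) | ant2:(1,0)->N->(0,0)
  grid max=1 at (0,0)
Step 3: ant0:(0,2)->E->(0,3) | ant1:(1,3)->N->(0,3) | ant2:(0,0)->E->(0,1)
  grid max=4 at (0,3)
Step 4: ant0:(0,3)->S->(1,3) | ant1:(0,3)->S->(1,3) | ant2:(0,1)->E->(0,2)
  grid max=3 at (0,3)

(1,3) (1,3) (0,2)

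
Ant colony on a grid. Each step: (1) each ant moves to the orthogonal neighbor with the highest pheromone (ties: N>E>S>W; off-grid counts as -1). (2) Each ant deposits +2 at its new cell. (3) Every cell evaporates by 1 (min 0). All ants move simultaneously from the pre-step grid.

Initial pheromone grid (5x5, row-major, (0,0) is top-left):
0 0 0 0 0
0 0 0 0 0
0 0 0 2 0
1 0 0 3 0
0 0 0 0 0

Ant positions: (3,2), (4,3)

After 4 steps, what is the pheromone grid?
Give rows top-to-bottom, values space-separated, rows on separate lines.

After step 1: ants at (3,3),(3,3)
  0 0 0 0 0
  0 0 0 0 0
  0 0 0 1 0
  0 0 0 6 0
  0 0 0 0 0
After step 2: ants at (2,3),(2,3)
  0 0 0 0 0
  0 0 0 0 0
  0 0 0 4 0
  0 0 0 5 0
  0 0 0 0 0
After step 3: ants at (3,3),(3,3)
  0 0 0 0 0
  0 0 0 0 0
  0 0 0 3 0
  0 0 0 8 0
  0 0 0 0 0
After step 4: ants at (2,3),(2,3)
  0 0 0 0 0
  0 0 0 0 0
  0 0 0 6 0
  0 0 0 7 0
  0 0 0 0 0

0 0 0 0 0
0 0 0 0 0
0 0 0 6 0
0 0 0 7 0
0 0 0 0 0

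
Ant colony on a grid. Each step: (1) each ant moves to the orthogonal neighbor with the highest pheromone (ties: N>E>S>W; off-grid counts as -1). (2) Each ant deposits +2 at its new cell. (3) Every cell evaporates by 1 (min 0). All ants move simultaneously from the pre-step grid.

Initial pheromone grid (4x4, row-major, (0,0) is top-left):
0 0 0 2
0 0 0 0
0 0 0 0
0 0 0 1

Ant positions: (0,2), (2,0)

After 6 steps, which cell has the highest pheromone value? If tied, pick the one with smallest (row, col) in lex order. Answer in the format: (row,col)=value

Step 1: ant0:(0,2)->E->(0,3) | ant1:(2,0)->N->(1,0)
  grid max=3 at (0,3)
Step 2: ant0:(0,3)->S->(1,3) | ant1:(1,0)->N->(0,0)
  grid max=2 at (0,3)
Step 3: ant0:(1,3)->N->(0,3) | ant1:(0,0)->E->(0,1)
  grid max=3 at (0,3)
Step 4: ant0:(0,3)->S->(1,3) | ant1:(0,1)->E->(0,2)
  grid max=2 at (0,3)
Step 5: ant0:(1,3)->N->(0,3) | ant1:(0,2)->E->(0,3)
  grid max=5 at (0,3)
Step 6: ant0:(0,3)->S->(1,3) | ant1:(0,3)->S->(1,3)
  grid max=4 at (0,3)
Final grid:
  0 0 0 4
  0 0 0 3
  0 0 0 0
  0 0 0 0
Max pheromone 4 at (0,3)

Answer: (0,3)=4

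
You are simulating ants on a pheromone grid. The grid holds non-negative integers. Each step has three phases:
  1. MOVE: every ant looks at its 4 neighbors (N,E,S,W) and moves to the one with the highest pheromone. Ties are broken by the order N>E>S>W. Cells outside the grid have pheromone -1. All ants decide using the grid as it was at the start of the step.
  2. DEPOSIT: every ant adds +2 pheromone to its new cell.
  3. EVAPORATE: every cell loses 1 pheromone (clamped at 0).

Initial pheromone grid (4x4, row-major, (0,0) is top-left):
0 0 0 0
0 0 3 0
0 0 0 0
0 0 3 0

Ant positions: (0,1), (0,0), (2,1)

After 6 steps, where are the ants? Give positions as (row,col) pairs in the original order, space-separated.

Step 1: ant0:(0,1)->E->(0,2) | ant1:(0,0)->E->(0,1) | ant2:(2,1)->N->(1,1)
  grid max=2 at (1,2)
Step 2: ant0:(0,2)->S->(1,2) | ant1:(0,1)->E->(0,2) | ant2:(1,1)->E->(1,2)
  grid max=5 at (1,2)
Step 3: ant0:(1,2)->N->(0,2) | ant1:(0,2)->S->(1,2) | ant2:(1,2)->N->(0,2)
  grid max=6 at (1,2)
Step 4: ant0:(0,2)->S->(1,2) | ant1:(1,2)->N->(0,2) | ant2:(0,2)->S->(1,2)
  grid max=9 at (1,2)
Step 5: ant0:(1,2)->N->(0,2) | ant1:(0,2)->S->(1,2) | ant2:(1,2)->N->(0,2)
  grid max=10 at (1,2)
Step 6: ant0:(0,2)->S->(1,2) | ant1:(1,2)->N->(0,2) | ant2:(0,2)->S->(1,2)
  grid max=13 at (1,2)

(1,2) (0,2) (1,2)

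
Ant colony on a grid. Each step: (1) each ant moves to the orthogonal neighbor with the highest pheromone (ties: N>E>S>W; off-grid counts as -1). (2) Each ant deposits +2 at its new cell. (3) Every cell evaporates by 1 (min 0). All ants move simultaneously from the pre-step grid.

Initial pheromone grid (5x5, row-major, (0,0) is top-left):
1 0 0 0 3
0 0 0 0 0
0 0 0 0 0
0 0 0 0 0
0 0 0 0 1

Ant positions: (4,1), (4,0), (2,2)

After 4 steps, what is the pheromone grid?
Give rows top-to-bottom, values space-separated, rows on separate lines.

After step 1: ants at (3,1),(3,0),(1,2)
  0 0 0 0 2
  0 0 1 0 0
  0 0 0 0 0
  1 1 0 0 0
  0 0 0 0 0
After step 2: ants at (3,0),(3,1),(0,2)
  0 0 1 0 1
  0 0 0 0 0
  0 0 0 0 0
  2 2 0 0 0
  0 0 0 0 0
After step 3: ants at (3,1),(3,0),(0,3)
  0 0 0 1 0
  0 0 0 0 0
  0 0 0 0 0
  3 3 0 0 0
  0 0 0 0 0
After step 4: ants at (3,0),(3,1),(0,4)
  0 0 0 0 1
  0 0 0 0 0
  0 0 0 0 0
  4 4 0 0 0
  0 0 0 0 0

0 0 0 0 1
0 0 0 0 0
0 0 0 0 0
4 4 0 0 0
0 0 0 0 0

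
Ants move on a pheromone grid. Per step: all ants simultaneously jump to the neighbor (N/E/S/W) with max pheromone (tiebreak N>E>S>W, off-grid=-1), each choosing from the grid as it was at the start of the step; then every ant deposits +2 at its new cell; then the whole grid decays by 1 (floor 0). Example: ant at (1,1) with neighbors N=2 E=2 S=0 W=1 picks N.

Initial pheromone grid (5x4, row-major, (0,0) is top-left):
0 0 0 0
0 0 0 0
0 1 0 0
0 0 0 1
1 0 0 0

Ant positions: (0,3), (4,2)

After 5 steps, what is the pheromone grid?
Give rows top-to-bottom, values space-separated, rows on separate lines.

After step 1: ants at (1,3),(3,2)
  0 0 0 0
  0 0 0 1
  0 0 0 0
  0 0 1 0
  0 0 0 0
After step 2: ants at (0,3),(2,2)
  0 0 0 1
  0 0 0 0
  0 0 1 0
  0 0 0 0
  0 0 0 0
After step 3: ants at (1,3),(1,2)
  0 0 0 0
  0 0 1 1
  0 0 0 0
  0 0 0 0
  0 0 0 0
After step 4: ants at (1,2),(1,3)
  0 0 0 0
  0 0 2 2
  0 0 0 0
  0 0 0 0
  0 0 0 0
After step 5: ants at (1,3),(1,2)
  0 0 0 0
  0 0 3 3
  0 0 0 0
  0 0 0 0
  0 0 0 0

0 0 0 0
0 0 3 3
0 0 0 0
0 0 0 0
0 0 0 0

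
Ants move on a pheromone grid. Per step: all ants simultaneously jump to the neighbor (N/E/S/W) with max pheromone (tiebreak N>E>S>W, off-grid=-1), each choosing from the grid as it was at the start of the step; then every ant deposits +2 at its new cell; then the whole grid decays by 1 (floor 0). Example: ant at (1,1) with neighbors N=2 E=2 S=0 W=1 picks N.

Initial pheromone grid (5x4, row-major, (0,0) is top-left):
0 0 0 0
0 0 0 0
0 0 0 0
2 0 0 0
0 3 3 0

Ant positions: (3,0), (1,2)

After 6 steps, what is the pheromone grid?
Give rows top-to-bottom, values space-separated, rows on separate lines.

After step 1: ants at (2,0),(0,2)
  0 0 1 0
  0 0 0 0
  1 0 0 0
  1 0 0 0
  0 2 2 0
After step 2: ants at (3,0),(0,3)
  0 0 0 1
  0 0 0 0
  0 0 0 0
  2 0 0 0
  0 1 1 0
After step 3: ants at (2,0),(1,3)
  0 0 0 0
  0 0 0 1
  1 0 0 0
  1 0 0 0
  0 0 0 0
After step 4: ants at (3,0),(0,3)
  0 0 0 1
  0 0 0 0
  0 0 0 0
  2 0 0 0
  0 0 0 0
After step 5: ants at (2,0),(1,3)
  0 0 0 0
  0 0 0 1
  1 0 0 0
  1 0 0 0
  0 0 0 0
After step 6: ants at (3,0),(0,3)
  0 0 0 1
  0 0 0 0
  0 0 0 0
  2 0 0 0
  0 0 0 0

0 0 0 1
0 0 0 0
0 0 0 0
2 0 0 0
0 0 0 0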